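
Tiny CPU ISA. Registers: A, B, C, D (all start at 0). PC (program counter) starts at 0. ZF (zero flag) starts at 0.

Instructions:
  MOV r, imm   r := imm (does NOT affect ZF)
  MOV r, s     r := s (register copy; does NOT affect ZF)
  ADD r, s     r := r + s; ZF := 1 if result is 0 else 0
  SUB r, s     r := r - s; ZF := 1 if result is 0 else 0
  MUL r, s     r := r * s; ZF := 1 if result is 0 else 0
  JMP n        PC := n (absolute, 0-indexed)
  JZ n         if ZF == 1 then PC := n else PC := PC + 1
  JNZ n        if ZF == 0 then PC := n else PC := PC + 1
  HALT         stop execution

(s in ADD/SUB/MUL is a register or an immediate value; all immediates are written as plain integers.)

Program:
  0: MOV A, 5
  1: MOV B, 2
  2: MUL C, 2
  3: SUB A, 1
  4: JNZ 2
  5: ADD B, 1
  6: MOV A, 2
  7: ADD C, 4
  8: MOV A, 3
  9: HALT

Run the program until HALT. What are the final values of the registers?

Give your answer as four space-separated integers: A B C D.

Step 1: PC=0 exec 'MOV A, 5'. After: A=5 B=0 C=0 D=0 ZF=0 PC=1
Step 2: PC=1 exec 'MOV B, 2'. After: A=5 B=2 C=0 D=0 ZF=0 PC=2
Step 3: PC=2 exec 'MUL C, 2'. After: A=5 B=2 C=0 D=0 ZF=1 PC=3
Step 4: PC=3 exec 'SUB A, 1'. After: A=4 B=2 C=0 D=0 ZF=0 PC=4
Step 5: PC=4 exec 'JNZ 2'. After: A=4 B=2 C=0 D=0 ZF=0 PC=2
Step 6: PC=2 exec 'MUL C, 2'. After: A=4 B=2 C=0 D=0 ZF=1 PC=3
Step 7: PC=3 exec 'SUB A, 1'. After: A=3 B=2 C=0 D=0 ZF=0 PC=4
Step 8: PC=4 exec 'JNZ 2'. After: A=3 B=2 C=0 D=0 ZF=0 PC=2
Step 9: PC=2 exec 'MUL C, 2'. After: A=3 B=2 C=0 D=0 ZF=1 PC=3
Step 10: PC=3 exec 'SUB A, 1'. After: A=2 B=2 C=0 D=0 ZF=0 PC=4
Step 11: PC=4 exec 'JNZ 2'. After: A=2 B=2 C=0 D=0 ZF=0 PC=2
Step 12: PC=2 exec 'MUL C, 2'. After: A=2 B=2 C=0 D=0 ZF=1 PC=3
Step 13: PC=3 exec 'SUB A, 1'. After: A=1 B=2 C=0 D=0 ZF=0 PC=4
Step 14: PC=4 exec 'JNZ 2'. After: A=1 B=2 C=0 D=0 ZF=0 PC=2
Step 15: PC=2 exec 'MUL C, 2'. After: A=1 B=2 C=0 D=0 ZF=1 PC=3
Step 16: PC=3 exec 'SUB A, 1'. After: A=0 B=2 C=0 D=0 ZF=1 PC=4
Step 17: PC=4 exec 'JNZ 2'. After: A=0 B=2 C=0 D=0 ZF=1 PC=5
Step 18: PC=5 exec 'ADD B, 1'. After: A=0 B=3 C=0 D=0 ZF=0 PC=6
Step 19: PC=6 exec 'MOV A, 2'. After: A=2 B=3 C=0 D=0 ZF=0 PC=7
Step 20: PC=7 exec 'ADD C, 4'. After: A=2 B=3 C=4 D=0 ZF=0 PC=8
Step 21: PC=8 exec 'MOV A, 3'. After: A=3 B=3 C=4 D=0 ZF=0 PC=9
Step 22: PC=9 exec 'HALT'. After: A=3 B=3 C=4 D=0 ZF=0 PC=9 HALTED

Answer: 3 3 4 0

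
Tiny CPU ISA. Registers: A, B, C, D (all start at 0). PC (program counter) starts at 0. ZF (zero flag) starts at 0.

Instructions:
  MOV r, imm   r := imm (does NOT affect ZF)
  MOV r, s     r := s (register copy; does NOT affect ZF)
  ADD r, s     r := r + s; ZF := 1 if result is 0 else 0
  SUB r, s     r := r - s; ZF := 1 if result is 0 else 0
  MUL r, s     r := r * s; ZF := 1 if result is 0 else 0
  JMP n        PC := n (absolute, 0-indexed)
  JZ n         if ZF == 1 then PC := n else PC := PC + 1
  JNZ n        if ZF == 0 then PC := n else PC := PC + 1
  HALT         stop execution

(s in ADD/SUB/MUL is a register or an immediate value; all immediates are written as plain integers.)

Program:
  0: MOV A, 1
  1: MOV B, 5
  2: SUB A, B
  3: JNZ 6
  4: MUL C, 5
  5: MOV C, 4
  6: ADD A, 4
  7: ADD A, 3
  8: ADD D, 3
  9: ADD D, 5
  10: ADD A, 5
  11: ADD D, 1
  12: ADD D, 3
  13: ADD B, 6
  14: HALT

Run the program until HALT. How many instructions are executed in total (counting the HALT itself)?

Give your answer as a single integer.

Answer: 13

Derivation:
Step 1: PC=0 exec 'MOV A, 1'. After: A=1 B=0 C=0 D=0 ZF=0 PC=1
Step 2: PC=1 exec 'MOV B, 5'. After: A=1 B=5 C=0 D=0 ZF=0 PC=2
Step 3: PC=2 exec 'SUB A, B'. After: A=-4 B=5 C=0 D=0 ZF=0 PC=3
Step 4: PC=3 exec 'JNZ 6'. After: A=-4 B=5 C=0 D=0 ZF=0 PC=6
Step 5: PC=6 exec 'ADD A, 4'. After: A=0 B=5 C=0 D=0 ZF=1 PC=7
Step 6: PC=7 exec 'ADD A, 3'. After: A=3 B=5 C=0 D=0 ZF=0 PC=8
Step 7: PC=8 exec 'ADD D, 3'. After: A=3 B=5 C=0 D=3 ZF=0 PC=9
Step 8: PC=9 exec 'ADD D, 5'. After: A=3 B=5 C=0 D=8 ZF=0 PC=10
Step 9: PC=10 exec 'ADD A, 5'. After: A=8 B=5 C=0 D=8 ZF=0 PC=11
Step 10: PC=11 exec 'ADD D, 1'. After: A=8 B=5 C=0 D=9 ZF=0 PC=12
Step 11: PC=12 exec 'ADD D, 3'. After: A=8 B=5 C=0 D=12 ZF=0 PC=13
Step 12: PC=13 exec 'ADD B, 6'. After: A=8 B=11 C=0 D=12 ZF=0 PC=14
Step 13: PC=14 exec 'HALT'. After: A=8 B=11 C=0 D=12 ZF=0 PC=14 HALTED
Total instructions executed: 13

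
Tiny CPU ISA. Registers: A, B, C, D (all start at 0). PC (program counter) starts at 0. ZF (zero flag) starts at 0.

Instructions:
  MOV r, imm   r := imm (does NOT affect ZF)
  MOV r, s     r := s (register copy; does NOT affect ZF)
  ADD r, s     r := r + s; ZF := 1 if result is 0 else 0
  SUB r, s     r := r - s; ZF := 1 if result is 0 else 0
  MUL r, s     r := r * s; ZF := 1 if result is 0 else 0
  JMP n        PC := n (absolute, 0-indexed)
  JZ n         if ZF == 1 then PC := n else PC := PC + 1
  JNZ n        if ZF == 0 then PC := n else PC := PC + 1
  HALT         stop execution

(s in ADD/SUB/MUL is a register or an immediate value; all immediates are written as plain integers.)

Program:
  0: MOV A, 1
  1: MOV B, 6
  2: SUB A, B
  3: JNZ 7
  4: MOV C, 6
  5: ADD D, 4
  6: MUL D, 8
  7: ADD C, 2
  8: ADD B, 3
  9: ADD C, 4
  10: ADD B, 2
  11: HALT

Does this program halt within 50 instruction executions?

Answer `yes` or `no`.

Step 1: PC=0 exec 'MOV A, 1'. After: A=1 B=0 C=0 D=0 ZF=0 PC=1
Step 2: PC=1 exec 'MOV B, 6'. After: A=1 B=6 C=0 D=0 ZF=0 PC=2
Step 3: PC=2 exec 'SUB A, B'. After: A=-5 B=6 C=0 D=0 ZF=0 PC=3
Step 4: PC=3 exec 'JNZ 7'. After: A=-5 B=6 C=0 D=0 ZF=0 PC=7
Step 5: PC=7 exec 'ADD C, 2'. After: A=-5 B=6 C=2 D=0 ZF=0 PC=8
Step 6: PC=8 exec 'ADD B, 3'. After: A=-5 B=9 C=2 D=0 ZF=0 PC=9
Step 7: PC=9 exec 'ADD C, 4'. After: A=-5 B=9 C=6 D=0 ZF=0 PC=10
Step 8: PC=10 exec 'ADD B, 2'. After: A=-5 B=11 C=6 D=0 ZF=0 PC=11
Step 9: PC=11 exec 'HALT'. After: A=-5 B=11 C=6 D=0 ZF=0 PC=11 HALTED

Answer: yes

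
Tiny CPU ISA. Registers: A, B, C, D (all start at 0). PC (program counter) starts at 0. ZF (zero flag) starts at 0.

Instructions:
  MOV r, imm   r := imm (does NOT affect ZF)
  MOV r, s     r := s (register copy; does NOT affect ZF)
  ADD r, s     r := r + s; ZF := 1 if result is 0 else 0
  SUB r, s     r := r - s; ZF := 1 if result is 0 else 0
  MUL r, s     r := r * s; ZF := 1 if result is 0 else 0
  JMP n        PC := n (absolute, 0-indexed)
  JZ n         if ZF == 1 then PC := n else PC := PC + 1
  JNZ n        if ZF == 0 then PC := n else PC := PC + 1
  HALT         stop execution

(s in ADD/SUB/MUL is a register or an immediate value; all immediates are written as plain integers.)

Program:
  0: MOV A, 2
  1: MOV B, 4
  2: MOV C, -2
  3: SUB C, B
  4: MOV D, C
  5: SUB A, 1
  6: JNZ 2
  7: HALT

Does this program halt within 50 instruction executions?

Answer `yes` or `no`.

Step 1: PC=0 exec 'MOV A, 2'. After: A=2 B=0 C=0 D=0 ZF=0 PC=1
Step 2: PC=1 exec 'MOV B, 4'. After: A=2 B=4 C=0 D=0 ZF=0 PC=2
Step 3: PC=2 exec 'MOV C, -2'. After: A=2 B=4 C=-2 D=0 ZF=0 PC=3
Step 4: PC=3 exec 'SUB C, B'. After: A=2 B=4 C=-6 D=0 ZF=0 PC=4
Step 5: PC=4 exec 'MOV D, C'. After: A=2 B=4 C=-6 D=-6 ZF=0 PC=5
Step 6: PC=5 exec 'SUB A, 1'. After: A=1 B=4 C=-6 D=-6 ZF=0 PC=6
Step 7: PC=6 exec 'JNZ 2'. After: A=1 B=4 C=-6 D=-6 ZF=0 PC=2
Step 8: PC=2 exec 'MOV C, -2'. After: A=1 B=4 C=-2 D=-6 ZF=0 PC=3
Step 9: PC=3 exec 'SUB C, B'. After: A=1 B=4 C=-6 D=-6 ZF=0 PC=4
Step 10: PC=4 exec 'MOV D, C'. After: A=1 B=4 C=-6 D=-6 ZF=0 PC=5
Step 11: PC=5 exec 'SUB A, 1'. After: A=0 B=4 C=-6 D=-6 ZF=1 PC=6
Step 12: PC=6 exec 'JNZ 2'. After: A=0 B=4 C=-6 D=-6 ZF=1 PC=7
Step 13: PC=7 exec 'HALT'. After: A=0 B=4 C=-6 D=-6 ZF=1 PC=7 HALTED

Answer: yes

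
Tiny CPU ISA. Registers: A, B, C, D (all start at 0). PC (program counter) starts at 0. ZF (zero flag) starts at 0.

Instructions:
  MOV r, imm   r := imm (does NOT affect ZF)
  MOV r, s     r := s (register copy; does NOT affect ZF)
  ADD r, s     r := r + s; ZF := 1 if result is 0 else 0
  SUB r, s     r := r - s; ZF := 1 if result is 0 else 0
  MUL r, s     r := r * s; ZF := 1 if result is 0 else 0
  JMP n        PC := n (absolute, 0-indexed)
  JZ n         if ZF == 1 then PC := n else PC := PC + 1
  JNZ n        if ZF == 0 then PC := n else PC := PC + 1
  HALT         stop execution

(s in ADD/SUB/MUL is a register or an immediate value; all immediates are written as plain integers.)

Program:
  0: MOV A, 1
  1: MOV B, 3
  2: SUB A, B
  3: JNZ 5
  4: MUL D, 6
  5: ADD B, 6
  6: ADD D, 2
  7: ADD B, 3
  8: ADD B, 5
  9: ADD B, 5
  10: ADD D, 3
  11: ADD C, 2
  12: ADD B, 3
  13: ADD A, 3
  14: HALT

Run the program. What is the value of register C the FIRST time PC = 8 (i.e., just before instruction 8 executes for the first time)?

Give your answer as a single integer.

Step 1: PC=0 exec 'MOV A, 1'. After: A=1 B=0 C=0 D=0 ZF=0 PC=1
Step 2: PC=1 exec 'MOV B, 3'. After: A=1 B=3 C=0 D=0 ZF=0 PC=2
Step 3: PC=2 exec 'SUB A, B'. After: A=-2 B=3 C=0 D=0 ZF=0 PC=3
Step 4: PC=3 exec 'JNZ 5'. After: A=-2 B=3 C=0 D=0 ZF=0 PC=5
Step 5: PC=5 exec 'ADD B, 6'. After: A=-2 B=9 C=0 D=0 ZF=0 PC=6
Step 6: PC=6 exec 'ADD D, 2'. After: A=-2 B=9 C=0 D=2 ZF=0 PC=7
Step 7: PC=7 exec 'ADD B, 3'. After: A=-2 B=12 C=0 D=2 ZF=0 PC=8
First time PC=8: C=0

0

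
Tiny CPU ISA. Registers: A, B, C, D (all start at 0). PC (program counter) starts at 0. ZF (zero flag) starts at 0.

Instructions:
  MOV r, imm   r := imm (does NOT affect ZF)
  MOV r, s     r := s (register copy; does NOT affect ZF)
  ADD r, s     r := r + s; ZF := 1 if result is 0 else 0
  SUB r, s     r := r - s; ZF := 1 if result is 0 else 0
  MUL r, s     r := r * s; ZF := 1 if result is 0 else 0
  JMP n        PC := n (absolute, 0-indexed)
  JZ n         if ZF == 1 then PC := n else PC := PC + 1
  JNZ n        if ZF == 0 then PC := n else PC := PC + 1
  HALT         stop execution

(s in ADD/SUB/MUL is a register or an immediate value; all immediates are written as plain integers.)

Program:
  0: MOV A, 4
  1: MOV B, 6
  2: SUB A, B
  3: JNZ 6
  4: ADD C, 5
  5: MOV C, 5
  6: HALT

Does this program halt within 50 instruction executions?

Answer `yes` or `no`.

Answer: yes

Derivation:
Step 1: PC=0 exec 'MOV A, 4'. After: A=4 B=0 C=0 D=0 ZF=0 PC=1
Step 2: PC=1 exec 'MOV B, 6'. After: A=4 B=6 C=0 D=0 ZF=0 PC=2
Step 3: PC=2 exec 'SUB A, B'. After: A=-2 B=6 C=0 D=0 ZF=0 PC=3
Step 4: PC=3 exec 'JNZ 6'. After: A=-2 B=6 C=0 D=0 ZF=0 PC=6
Step 5: PC=6 exec 'HALT'. After: A=-2 B=6 C=0 D=0 ZF=0 PC=6 HALTED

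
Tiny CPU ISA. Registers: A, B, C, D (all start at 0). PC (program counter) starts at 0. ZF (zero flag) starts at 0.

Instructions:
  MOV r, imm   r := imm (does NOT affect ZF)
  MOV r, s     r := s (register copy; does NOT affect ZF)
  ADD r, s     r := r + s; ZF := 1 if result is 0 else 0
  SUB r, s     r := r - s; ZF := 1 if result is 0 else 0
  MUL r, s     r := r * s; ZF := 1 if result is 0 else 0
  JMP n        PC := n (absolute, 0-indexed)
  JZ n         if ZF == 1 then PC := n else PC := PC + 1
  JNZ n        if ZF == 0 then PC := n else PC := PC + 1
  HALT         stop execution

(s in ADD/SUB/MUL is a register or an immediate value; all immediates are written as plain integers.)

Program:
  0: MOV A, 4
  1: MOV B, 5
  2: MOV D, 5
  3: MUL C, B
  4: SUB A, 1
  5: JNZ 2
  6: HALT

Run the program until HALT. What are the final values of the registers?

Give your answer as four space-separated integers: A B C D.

Step 1: PC=0 exec 'MOV A, 4'. After: A=4 B=0 C=0 D=0 ZF=0 PC=1
Step 2: PC=1 exec 'MOV B, 5'. After: A=4 B=5 C=0 D=0 ZF=0 PC=2
Step 3: PC=2 exec 'MOV D, 5'. After: A=4 B=5 C=0 D=5 ZF=0 PC=3
Step 4: PC=3 exec 'MUL C, B'. After: A=4 B=5 C=0 D=5 ZF=1 PC=4
Step 5: PC=4 exec 'SUB A, 1'. After: A=3 B=5 C=0 D=5 ZF=0 PC=5
Step 6: PC=5 exec 'JNZ 2'. After: A=3 B=5 C=0 D=5 ZF=0 PC=2
Step 7: PC=2 exec 'MOV D, 5'. After: A=3 B=5 C=0 D=5 ZF=0 PC=3
Step 8: PC=3 exec 'MUL C, B'. After: A=3 B=5 C=0 D=5 ZF=1 PC=4
Step 9: PC=4 exec 'SUB A, 1'. After: A=2 B=5 C=0 D=5 ZF=0 PC=5
Step 10: PC=5 exec 'JNZ 2'. After: A=2 B=5 C=0 D=5 ZF=0 PC=2
Step 11: PC=2 exec 'MOV D, 5'. After: A=2 B=5 C=0 D=5 ZF=0 PC=3
Step 12: PC=3 exec 'MUL C, B'. After: A=2 B=5 C=0 D=5 ZF=1 PC=4
Step 13: PC=4 exec 'SUB A, 1'. After: A=1 B=5 C=0 D=5 ZF=0 PC=5
Step 14: PC=5 exec 'JNZ 2'. After: A=1 B=5 C=0 D=5 ZF=0 PC=2
Step 15: PC=2 exec 'MOV D, 5'. After: A=1 B=5 C=0 D=5 ZF=0 PC=3
Step 16: PC=3 exec 'MUL C, B'. After: A=1 B=5 C=0 D=5 ZF=1 PC=4
Step 17: PC=4 exec 'SUB A, 1'. After: A=0 B=5 C=0 D=5 ZF=1 PC=5
Step 18: PC=5 exec 'JNZ 2'. After: A=0 B=5 C=0 D=5 ZF=1 PC=6
Step 19: PC=6 exec 'HALT'. After: A=0 B=5 C=0 D=5 ZF=1 PC=6 HALTED

Answer: 0 5 0 5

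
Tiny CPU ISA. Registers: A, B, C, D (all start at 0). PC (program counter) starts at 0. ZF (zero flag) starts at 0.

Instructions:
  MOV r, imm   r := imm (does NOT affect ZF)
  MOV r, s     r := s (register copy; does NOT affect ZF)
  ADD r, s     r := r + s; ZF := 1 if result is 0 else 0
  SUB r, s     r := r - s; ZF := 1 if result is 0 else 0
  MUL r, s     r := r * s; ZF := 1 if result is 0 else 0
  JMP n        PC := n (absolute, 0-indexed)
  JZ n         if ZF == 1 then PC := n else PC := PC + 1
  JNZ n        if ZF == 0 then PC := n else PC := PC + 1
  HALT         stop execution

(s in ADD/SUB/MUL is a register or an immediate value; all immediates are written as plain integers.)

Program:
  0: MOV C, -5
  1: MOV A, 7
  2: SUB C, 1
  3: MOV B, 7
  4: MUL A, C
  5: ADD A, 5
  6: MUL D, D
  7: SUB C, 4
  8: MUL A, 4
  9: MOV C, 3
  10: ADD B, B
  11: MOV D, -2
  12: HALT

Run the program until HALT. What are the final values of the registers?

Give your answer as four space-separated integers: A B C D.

Step 1: PC=0 exec 'MOV C, -5'. After: A=0 B=0 C=-5 D=0 ZF=0 PC=1
Step 2: PC=1 exec 'MOV A, 7'. After: A=7 B=0 C=-5 D=0 ZF=0 PC=2
Step 3: PC=2 exec 'SUB C, 1'. After: A=7 B=0 C=-6 D=0 ZF=0 PC=3
Step 4: PC=3 exec 'MOV B, 7'. After: A=7 B=7 C=-6 D=0 ZF=0 PC=4
Step 5: PC=4 exec 'MUL A, C'. After: A=-42 B=7 C=-6 D=0 ZF=0 PC=5
Step 6: PC=5 exec 'ADD A, 5'. After: A=-37 B=7 C=-6 D=0 ZF=0 PC=6
Step 7: PC=6 exec 'MUL D, D'. After: A=-37 B=7 C=-6 D=0 ZF=1 PC=7
Step 8: PC=7 exec 'SUB C, 4'. After: A=-37 B=7 C=-10 D=0 ZF=0 PC=8
Step 9: PC=8 exec 'MUL A, 4'. After: A=-148 B=7 C=-10 D=0 ZF=0 PC=9
Step 10: PC=9 exec 'MOV C, 3'. After: A=-148 B=7 C=3 D=0 ZF=0 PC=10
Step 11: PC=10 exec 'ADD B, B'. After: A=-148 B=14 C=3 D=0 ZF=0 PC=11
Step 12: PC=11 exec 'MOV D, -2'. After: A=-148 B=14 C=3 D=-2 ZF=0 PC=12
Step 13: PC=12 exec 'HALT'. After: A=-148 B=14 C=3 D=-2 ZF=0 PC=12 HALTED

Answer: -148 14 3 -2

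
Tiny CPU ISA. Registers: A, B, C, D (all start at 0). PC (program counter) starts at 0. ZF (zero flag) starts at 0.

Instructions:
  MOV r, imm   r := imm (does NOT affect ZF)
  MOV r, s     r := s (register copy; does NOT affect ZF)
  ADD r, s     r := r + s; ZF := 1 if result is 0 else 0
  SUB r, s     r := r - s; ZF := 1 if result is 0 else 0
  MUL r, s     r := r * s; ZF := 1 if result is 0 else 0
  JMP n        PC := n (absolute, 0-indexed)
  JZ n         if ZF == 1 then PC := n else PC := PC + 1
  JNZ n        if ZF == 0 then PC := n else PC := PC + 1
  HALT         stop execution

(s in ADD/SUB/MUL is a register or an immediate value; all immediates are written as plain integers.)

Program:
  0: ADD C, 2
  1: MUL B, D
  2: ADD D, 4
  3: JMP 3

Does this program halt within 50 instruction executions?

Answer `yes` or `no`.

Step 1: PC=0 exec 'ADD C, 2'. After: A=0 B=0 C=2 D=0 ZF=0 PC=1
Step 2: PC=1 exec 'MUL B, D'. After: A=0 B=0 C=2 D=0 ZF=1 PC=2
Step 3: PC=2 exec 'ADD D, 4'. After: A=0 B=0 C=2 D=4 ZF=0 PC=3
Step 4: PC=3 exec 'JMP 3'. After: A=0 B=0 C=2 D=4 ZF=0 PC=3
State after step 4 equals state after step 3: the program is in a cycle of length 1 and will never halt.

Answer: no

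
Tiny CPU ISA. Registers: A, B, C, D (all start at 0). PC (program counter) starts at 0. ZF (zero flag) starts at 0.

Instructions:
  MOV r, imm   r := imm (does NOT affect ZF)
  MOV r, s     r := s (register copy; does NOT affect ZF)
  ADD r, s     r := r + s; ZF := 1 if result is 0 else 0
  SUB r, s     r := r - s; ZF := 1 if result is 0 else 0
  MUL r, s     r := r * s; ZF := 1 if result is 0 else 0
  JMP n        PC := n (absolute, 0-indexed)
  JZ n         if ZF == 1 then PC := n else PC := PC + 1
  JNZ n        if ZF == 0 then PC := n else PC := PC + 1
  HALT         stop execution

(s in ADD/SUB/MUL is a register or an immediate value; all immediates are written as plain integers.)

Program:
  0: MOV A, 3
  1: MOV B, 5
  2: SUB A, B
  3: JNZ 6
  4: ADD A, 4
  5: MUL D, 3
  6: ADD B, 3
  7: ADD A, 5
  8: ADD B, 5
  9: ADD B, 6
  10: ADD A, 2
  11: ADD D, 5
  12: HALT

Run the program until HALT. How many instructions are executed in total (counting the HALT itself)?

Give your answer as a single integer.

Step 1: PC=0 exec 'MOV A, 3'. After: A=3 B=0 C=0 D=0 ZF=0 PC=1
Step 2: PC=1 exec 'MOV B, 5'. After: A=3 B=5 C=0 D=0 ZF=0 PC=2
Step 3: PC=2 exec 'SUB A, B'. After: A=-2 B=5 C=0 D=0 ZF=0 PC=3
Step 4: PC=3 exec 'JNZ 6'. After: A=-2 B=5 C=0 D=0 ZF=0 PC=6
Step 5: PC=6 exec 'ADD B, 3'. After: A=-2 B=8 C=0 D=0 ZF=0 PC=7
Step 6: PC=7 exec 'ADD A, 5'. After: A=3 B=8 C=0 D=0 ZF=0 PC=8
Step 7: PC=8 exec 'ADD B, 5'. After: A=3 B=13 C=0 D=0 ZF=0 PC=9
Step 8: PC=9 exec 'ADD B, 6'. After: A=3 B=19 C=0 D=0 ZF=0 PC=10
Step 9: PC=10 exec 'ADD A, 2'. After: A=5 B=19 C=0 D=0 ZF=0 PC=11
Step 10: PC=11 exec 'ADD D, 5'. After: A=5 B=19 C=0 D=5 ZF=0 PC=12
Step 11: PC=12 exec 'HALT'. After: A=5 B=19 C=0 D=5 ZF=0 PC=12 HALTED
Total instructions executed: 11

Answer: 11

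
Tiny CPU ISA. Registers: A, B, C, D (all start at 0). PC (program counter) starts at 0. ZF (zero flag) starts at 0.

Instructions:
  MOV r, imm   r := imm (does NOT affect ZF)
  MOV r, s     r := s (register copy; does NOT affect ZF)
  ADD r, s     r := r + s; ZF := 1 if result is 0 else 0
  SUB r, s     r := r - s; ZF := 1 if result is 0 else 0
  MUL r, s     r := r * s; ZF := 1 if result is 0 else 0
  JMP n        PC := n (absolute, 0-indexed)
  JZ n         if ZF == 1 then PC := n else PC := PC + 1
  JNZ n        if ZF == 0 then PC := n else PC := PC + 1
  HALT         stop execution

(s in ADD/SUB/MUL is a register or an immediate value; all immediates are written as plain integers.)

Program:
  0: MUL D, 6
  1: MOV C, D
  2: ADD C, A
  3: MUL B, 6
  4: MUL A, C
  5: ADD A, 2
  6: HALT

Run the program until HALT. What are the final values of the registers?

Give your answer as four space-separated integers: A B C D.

Step 1: PC=0 exec 'MUL D, 6'. After: A=0 B=0 C=0 D=0 ZF=1 PC=1
Step 2: PC=1 exec 'MOV C, D'. After: A=0 B=0 C=0 D=0 ZF=1 PC=2
Step 3: PC=2 exec 'ADD C, A'. After: A=0 B=0 C=0 D=0 ZF=1 PC=3
Step 4: PC=3 exec 'MUL B, 6'. After: A=0 B=0 C=0 D=0 ZF=1 PC=4
Step 5: PC=4 exec 'MUL A, C'. After: A=0 B=0 C=0 D=0 ZF=1 PC=5
Step 6: PC=5 exec 'ADD A, 2'. After: A=2 B=0 C=0 D=0 ZF=0 PC=6
Step 7: PC=6 exec 'HALT'. After: A=2 B=0 C=0 D=0 ZF=0 PC=6 HALTED

Answer: 2 0 0 0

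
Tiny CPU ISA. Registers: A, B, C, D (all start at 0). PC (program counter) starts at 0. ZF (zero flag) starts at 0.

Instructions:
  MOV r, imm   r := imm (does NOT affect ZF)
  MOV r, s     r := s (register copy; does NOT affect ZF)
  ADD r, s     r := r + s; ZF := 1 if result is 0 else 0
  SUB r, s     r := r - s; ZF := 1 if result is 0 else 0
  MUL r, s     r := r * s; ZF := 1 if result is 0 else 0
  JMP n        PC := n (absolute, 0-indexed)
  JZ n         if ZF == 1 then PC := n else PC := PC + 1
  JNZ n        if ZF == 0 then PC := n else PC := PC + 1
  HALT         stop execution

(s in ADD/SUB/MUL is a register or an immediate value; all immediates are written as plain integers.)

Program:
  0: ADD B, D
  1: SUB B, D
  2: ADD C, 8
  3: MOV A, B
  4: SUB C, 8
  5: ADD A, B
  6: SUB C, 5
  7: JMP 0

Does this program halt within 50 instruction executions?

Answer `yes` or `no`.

Step 1: PC=0 exec 'ADD B, D'. After: A=0 B=0 C=0 D=0 ZF=1 PC=1
Step 2: PC=1 exec 'SUB B, D'. After: A=0 B=0 C=0 D=0 ZF=1 PC=2
Step 3: PC=2 exec 'ADD C, 8'. After: A=0 B=0 C=8 D=0 ZF=0 PC=3
Step 4: PC=3 exec 'MOV A, B'. After: A=0 B=0 C=8 D=0 ZF=0 PC=4
Step 5: PC=4 exec 'SUB C, 8'. After: A=0 B=0 C=0 D=0 ZF=1 PC=5
Step 6: PC=5 exec 'ADD A, B'. After: A=0 B=0 C=0 D=0 ZF=1 PC=6
Step 7: PC=6 exec 'SUB C, 5'. After: A=0 B=0 C=-5 D=0 ZF=0 PC=7
Step 8: PC=7 exec 'JMP 0'. After: A=0 B=0 C=-5 D=0 ZF=0 PC=0
Step 9: PC=0 exec 'ADD B, D'. After: A=0 B=0 C=-5 D=0 ZF=1 PC=1
Step 10: PC=1 exec 'SUB B, D'. After: A=0 B=0 C=-5 D=0 ZF=1 PC=2
Step 11: PC=2 exec 'ADD C, 8'. After: A=0 B=0 C=3 D=0 ZF=0 PC=3
Step 12: PC=3 exec 'MOV A, B'. After: A=0 B=0 C=3 D=0 ZF=0 PC=4
Step 13: PC=4 exec 'SUB C, 8'. After: A=0 B=0 C=-5 D=0 ZF=0 PC=5
Step 14: PC=5 exec 'ADD A, B'. After: A=0 B=0 C=-5 D=0 ZF=1 PC=6
Step 15: PC=6 exec 'SUB C, 5'. After: A=0 B=0 C=-10 D=0 ZF=0 PC=7
After 50 steps: not halted. PC revisits the same instructions with no path to HALT; will never halt.

Answer: no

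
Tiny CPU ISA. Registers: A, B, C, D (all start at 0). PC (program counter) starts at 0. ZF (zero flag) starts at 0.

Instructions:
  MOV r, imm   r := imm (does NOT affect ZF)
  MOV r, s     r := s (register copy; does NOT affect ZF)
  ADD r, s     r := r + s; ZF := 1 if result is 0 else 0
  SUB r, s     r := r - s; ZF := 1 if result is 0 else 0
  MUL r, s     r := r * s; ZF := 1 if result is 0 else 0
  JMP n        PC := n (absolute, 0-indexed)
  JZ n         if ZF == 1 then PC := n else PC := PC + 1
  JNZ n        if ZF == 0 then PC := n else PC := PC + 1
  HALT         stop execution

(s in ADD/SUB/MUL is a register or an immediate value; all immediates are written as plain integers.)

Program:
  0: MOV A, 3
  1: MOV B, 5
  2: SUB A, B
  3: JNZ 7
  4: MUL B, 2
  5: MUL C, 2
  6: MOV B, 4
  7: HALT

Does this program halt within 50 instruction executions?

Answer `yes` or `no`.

Step 1: PC=0 exec 'MOV A, 3'. After: A=3 B=0 C=0 D=0 ZF=0 PC=1
Step 2: PC=1 exec 'MOV B, 5'. After: A=3 B=5 C=0 D=0 ZF=0 PC=2
Step 3: PC=2 exec 'SUB A, B'. After: A=-2 B=5 C=0 D=0 ZF=0 PC=3
Step 4: PC=3 exec 'JNZ 7'. After: A=-2 B=5 C=0 D=0 ZF=0 PC=7
Step 5: PC=7 exec 'HALT'. After: A=-2 B=5 C=0 D=0 ZF=0 PC=7 HALTED

Answer: yes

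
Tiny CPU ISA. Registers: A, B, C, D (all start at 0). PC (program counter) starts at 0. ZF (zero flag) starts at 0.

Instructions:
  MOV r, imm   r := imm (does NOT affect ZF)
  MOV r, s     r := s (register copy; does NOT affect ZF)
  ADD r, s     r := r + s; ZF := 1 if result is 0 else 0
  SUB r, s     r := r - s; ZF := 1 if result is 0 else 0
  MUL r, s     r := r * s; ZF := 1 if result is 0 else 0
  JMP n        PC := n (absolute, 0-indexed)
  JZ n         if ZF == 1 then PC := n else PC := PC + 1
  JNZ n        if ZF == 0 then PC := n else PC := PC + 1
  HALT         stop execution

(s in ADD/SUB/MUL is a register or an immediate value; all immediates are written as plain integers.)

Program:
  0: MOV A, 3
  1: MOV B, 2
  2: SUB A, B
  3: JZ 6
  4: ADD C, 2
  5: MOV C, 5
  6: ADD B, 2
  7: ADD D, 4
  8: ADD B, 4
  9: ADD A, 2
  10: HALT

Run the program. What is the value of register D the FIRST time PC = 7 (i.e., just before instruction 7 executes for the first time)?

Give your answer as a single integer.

Step 1: PC=0 exec 'MOV A, 3'. After: A=3 B=0 C=0 D=0 ZF=0 PC=1
Step 2: PC=1 exec 'MOV B, 2'. After: A=3 B=2 C=0 D=0 ZF=0 PC=2
Step 3: PC=2 exec 'SUB A, B'. After: A=1 B=2 C=0 D=0 ZF=0 PC=3
Step 4: PC=3 exec 'JZ 6'. After: A=1 B=2 C=0 D=0 ZF=0 PC=4
Step 5: PC=4 exec 'ADD C, 2'. After: A=1 B=2 C=2 D=0 ZF=0 PC=5
Step 6: PC=5 exec 'MOV C, 5'. After: A=1 B=2 C=5 D=0 ZF=0 PC=6
Step 7: PC=6 exec 'ADD B, 2'. After: A=1 B=4 C=5 D=0 ZF=0 PC=7
First time PC=7: D=0

0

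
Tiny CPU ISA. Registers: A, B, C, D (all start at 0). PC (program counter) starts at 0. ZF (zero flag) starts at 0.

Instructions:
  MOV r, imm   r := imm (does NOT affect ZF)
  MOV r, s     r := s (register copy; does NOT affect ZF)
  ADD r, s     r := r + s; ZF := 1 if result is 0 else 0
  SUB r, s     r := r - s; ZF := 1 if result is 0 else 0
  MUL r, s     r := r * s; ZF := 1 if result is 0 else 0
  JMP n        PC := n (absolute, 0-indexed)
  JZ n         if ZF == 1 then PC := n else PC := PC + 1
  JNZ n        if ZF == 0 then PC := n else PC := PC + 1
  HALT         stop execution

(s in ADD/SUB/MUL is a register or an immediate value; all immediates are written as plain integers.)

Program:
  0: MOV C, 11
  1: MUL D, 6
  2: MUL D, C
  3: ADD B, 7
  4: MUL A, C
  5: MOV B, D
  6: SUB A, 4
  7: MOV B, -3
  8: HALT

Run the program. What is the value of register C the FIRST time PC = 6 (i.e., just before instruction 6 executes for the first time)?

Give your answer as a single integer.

Step 1: PC=0 exec 'MOV C, 11'. After: A=0 B=0 C=11 D=0 ZF=0 PC=1
Step 2: PC=1 exec 'MUL D, 6'. After: A=0 B=0 C=11 D=0 ZF=1 PC=2
Step 3: PC=2 exec 'MUL D, C'. After: A=0 B=0 C=11 D=0 ZF=1 PC=3
Step 4: PC=3 exec 'ADD B, 7'. After: A=0 B=7 C=11 D=0 ZF=0 PC=4
Step 5: PC=4 exec 'MUL A, C'. After: A=0 B=7 C=11 D=0 ZF=1 PC=5
Step 6: PC=5 exec 'MOV B, D'. After: A=0 B=0 C=11 D=0 ZF=1 PC=6
First time PC=6: C=11

11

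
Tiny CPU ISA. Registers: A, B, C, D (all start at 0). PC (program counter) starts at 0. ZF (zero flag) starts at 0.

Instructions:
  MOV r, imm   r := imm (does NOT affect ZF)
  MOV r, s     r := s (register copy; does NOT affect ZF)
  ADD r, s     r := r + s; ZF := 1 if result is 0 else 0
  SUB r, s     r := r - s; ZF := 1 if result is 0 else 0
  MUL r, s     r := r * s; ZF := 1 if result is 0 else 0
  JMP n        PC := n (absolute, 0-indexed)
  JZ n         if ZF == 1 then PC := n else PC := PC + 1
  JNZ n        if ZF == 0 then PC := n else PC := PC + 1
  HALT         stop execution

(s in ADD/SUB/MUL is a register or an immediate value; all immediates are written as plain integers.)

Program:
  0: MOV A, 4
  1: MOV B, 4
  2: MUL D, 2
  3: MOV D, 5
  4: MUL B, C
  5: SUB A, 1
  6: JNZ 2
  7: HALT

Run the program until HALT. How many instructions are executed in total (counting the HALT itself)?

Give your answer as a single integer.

Step 1: PC=0 exec 'MOV A, 4'. After: A=4 B=0 C=0 D=0 ZF=0 PC=1
Step 2: PC=1 exec 'MOV B, 4'. After: A=4 B=4 C=0 D=0 ZF=0 PC=2
Step 3: PC=2 exec 'MUL D, 2'. After: A=4 B=4 C=0 D=0 ZF=1 PC=3
Step 4: PC=3 exec 'MOV D, 5'. After: A=4 B=4 C=0 D=5 ZF=1 PC=4
Step 5: PC=4 exec 'MUL B, C'. After: A=4 B=0 C=0 D=5 ZF=1 PC=5
Step 6: PC=5 exec 'SUB A, 1'. After: A=3 B=0 C=0 D=5 ZF=0 PC=6
Step 7: PC=6 exec 'JNZ 2'. After: A=3 B=0 C=0 D=5 ZF=0 PC=2
Step 8: PC=2 exec 'MUL D, 2'. After: A=3 B=0 C=0 D=10 ZF=0 PC=3
Step 9: PC=3 exec 'MOV D, 5'. After: A=3 B=0 C=0 D=5 ZF=0 PC=4
Step 10: PC=4 exec 'MUL B, C'. After: A=3 B=0 C=0 D=5 ZF=1 PC=5
Step 11: PC=5 exec 'SUB A, 1'. After: A=2 B=0 C=0 D=5 ZF=0 PC=6
Step 12: PC=6 exec 'JNZ 2'. After: A=2 B=0 C=0 D=5 ZF=0 PC=2
Step 13: PC=2 exec 'MUL D, 2'. After: A=2 B=0 C=0 D=10 ZF=0 PC=3
Step 14: PC=3 exec 'MOV D, 5'. After: A=2 B=0 C=0 D=5 ZF=0 PC=4
Step 15: PC=4 exec 'MUL B, C'. After: A=2 B=0 C=0 D=5 ZF=1 PC=5
Step 16: PC=5 exec 'SUB A, 1'. After: A=1 B=0 C=0 D=5 ZF=0 PC=6
Step 17: PC=6 exec 'JNZ 2'. After: A=1 B=0 C=0 D=5 ZF=0 PC=2
Step 18: PC=2 exec 'MUL D, 2'. After: A=1 B=0 C=0 D=10 ZF=0 PC=3
Step 19: PC=3 exec 'MOV D, 5'. After: A=1 B=0 C=0 D=5 ZF=0 PC=4
Step 20: PC=4 exec 'MUL B, C'. After: A=1 B=0 C=0 D=5 ZF=1 PC=5
Step 21: PC=5 exec 'SUB A, 1'. After: A=0 B=0 C=0 D=5 ZF=1 PC=6
Step 22: PC=6 exec 'JNZ 2'. After: A=0 B=0 C=0 D=5 ZF=1 PC=7
Step 23: PC=7 exec 'HALT'. After: A=0 B=0 C=0 D=5 ZF=1 PC=7 HALTED
Total instructions executed: 23

Answer: 23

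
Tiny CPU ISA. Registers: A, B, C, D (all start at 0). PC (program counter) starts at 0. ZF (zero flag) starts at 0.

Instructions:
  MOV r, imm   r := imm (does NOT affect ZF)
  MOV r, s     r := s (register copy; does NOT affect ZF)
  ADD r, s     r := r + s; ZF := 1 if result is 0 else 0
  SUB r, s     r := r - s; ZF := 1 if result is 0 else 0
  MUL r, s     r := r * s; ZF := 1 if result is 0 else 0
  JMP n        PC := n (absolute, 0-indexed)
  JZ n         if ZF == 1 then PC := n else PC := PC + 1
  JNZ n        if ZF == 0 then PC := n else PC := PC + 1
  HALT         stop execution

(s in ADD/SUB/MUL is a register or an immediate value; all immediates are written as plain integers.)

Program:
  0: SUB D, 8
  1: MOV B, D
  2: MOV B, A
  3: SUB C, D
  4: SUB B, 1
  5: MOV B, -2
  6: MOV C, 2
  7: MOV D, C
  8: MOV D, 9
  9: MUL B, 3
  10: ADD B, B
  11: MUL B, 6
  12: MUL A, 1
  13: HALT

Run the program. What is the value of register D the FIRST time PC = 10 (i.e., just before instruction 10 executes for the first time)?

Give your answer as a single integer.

Step 1: PC=0 exec 'SUB D, 8'. After: A=0 B=0 C=0 D=-8 ZF=0 PC=1
Step 2: PC=1 exec 'MOV B, D'. After: A=0 B=-8 C=0 D=-8 ZF=0 PC=2
Step 3: PC=2 exec 'MOV B, A'. After: A=0 B=0 C=0 D=-8 ZF=0 PC=3
Step 4: PC=3 exec 'SUB C, D'. After: A=0 B=0 C=8 D=-8 ZF=0 PC=4
Step 5: PC=4 exec 'SUB B, 1'. After: A=0 B=-1 C=8 D=-8 ZF=0 PC=5
Step 6: PC=5 exec 'MOV B, -2'. After: A=0 B=-2 C=8 D=-8 ZF=0 PC=6
Step 7: PC=6 exec 'MOV C, 2'. After: A=0 B=-2 C=2 D=-8 ZF=0 PC=7
Step 8: PC=7 exec 'MOV D, C'. After: A=0 B=-2 C=2 D=2 ZF=0 PC=8
Step 9: PC=8 exec 'MOV D, 9'. After: A=0 B=-2 C=2 D=9 ZF=0 PC=9
Step 10: PC=9 exec 'MUL B, 3'. After: A=0 B=-6 C=2 D=9 ZF=0 PC=10
First time PC=10: D=9

9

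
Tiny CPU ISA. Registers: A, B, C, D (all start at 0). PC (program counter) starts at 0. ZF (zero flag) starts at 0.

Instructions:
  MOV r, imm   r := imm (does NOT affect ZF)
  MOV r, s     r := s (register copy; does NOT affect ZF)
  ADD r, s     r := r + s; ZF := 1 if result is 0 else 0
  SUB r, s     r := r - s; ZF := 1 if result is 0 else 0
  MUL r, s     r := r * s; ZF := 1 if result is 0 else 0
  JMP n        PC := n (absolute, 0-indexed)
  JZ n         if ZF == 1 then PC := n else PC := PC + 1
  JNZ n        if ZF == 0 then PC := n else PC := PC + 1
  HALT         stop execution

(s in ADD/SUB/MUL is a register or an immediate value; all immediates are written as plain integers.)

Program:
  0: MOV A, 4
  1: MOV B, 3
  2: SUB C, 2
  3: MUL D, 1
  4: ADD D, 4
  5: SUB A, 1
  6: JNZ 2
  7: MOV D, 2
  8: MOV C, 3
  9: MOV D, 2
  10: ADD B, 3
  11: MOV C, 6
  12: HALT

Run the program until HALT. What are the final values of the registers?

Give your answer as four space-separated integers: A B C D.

Step 1: PC=0 exec 'MOV A, 4'. After: A=4 B=0 C=0 D=0 ZF=0 PC=1
Step 2: PC=1 exec 'MOV B, 3'. After: A=4 B=3 C=0 D=0 ZF=0 PC=2
Step 3: PC=2 exec 'SUB C, 2'. After: A=4 B=3 C=-2 D=0 ZF=0 PC=3
Step 4: PC=3 exec 'MUL D, 1'. After: A=4 B=3 C=-2 D=0 ZF=1 PC=4
Step 5: PC=4 exec 'ADD D, 4'. After: A=4 B=3 C=-2 D=4 ZF=0 PC=5
Step 6: PC=5 exec 'SUB A, 1'. After: A=3 B=3 C=-2 D=4 ZF=0 PC=6
Step 7: PC=6 exec 'JNZ 2'. After: A=3 B=3 C=-2 D=4 ZF=0 PC=2
Step 8: PC=2 exec 'SUB C, 2'. After: A=3 B=3 C=-4 D=4 ZF=0 PC=3
Step 9: PC=3 exec 'MUL D, 1'. After: A=3 B=3 C=-4 D=4 ZF=0 PC=4
Step 10: PC=4 exec 'ADD D, 4'. After: A=3 B=3 C=-4 D=8 ZF=0 PC=5
Step 11: PC=5 exec 'SUB A, 1'. After: A=2 B=3 C=-4 D=8 ZF=0 PC=6
Step 12: PC=6 exec 'JNZ 2'. After: A=2 B=3 C=-4 D=8 ZF=0 PC=2
Step 13: PC=2 exec 'SUB C, 2'. After: A=2 B=3 C=-6 D=8 ZF=0 PC=3
Step 14: PC=3 exec 'MUL D, 1'. After: A=2 B=3 C=-6 D=8 ZF=0 PC=4
Step 15: PC=4 exec 'ADD D, 4'. After: A=2 B=3 C=-6 D=12 ZF=0 PC=5
Step 16: PC=5 exec 'SUB A, 1'. After: A=1 B=3 C=-6 D=12 ZF=0 PC=6
Step 17: PC=6 exec 'JNZ 2'. After: A=1 B=3 C=-6 D=12 ZF=0 PC=2
Step 18: PC=2 exec 'SUB C, 2'. After: A=1 B=3 C=-8 D=12 ZF=0 PC=3
Step 19: PC=3 exec 'MUL D, 1'. After: A=1 B=3 C=-8 D=12 ZF=0 PC=4
Step 20: PC=4 exec 'ADD D, 4'. After: A=1 B=3 C=-8 D=16 ZF=0 PC=5
Step 21: PC=5 exec 'SUB A, 1'. After: A=0 B=3 C=-8 D=16 ZF=1 PC=6
Step 22: PC=6 exec 'JNZ 2'. After: A=0 B=3 C=-8 D=16 ZF=1 PC=7
Step 23: PC=7 exec 'MOV D, 2'. After: A=0 B=3 C=-8 D=2 ZF=1 PC=8
Step 24: PC=8 exec 'MOV C, 3'. After: A=0 B=3 C=3 D=2 ZF=1 PC=9
Step 25: PC=9 exec 'MOV D, 2'. After: A=0 B=3 C=3 D=2 ZF=1 PC=10
Step 26: PC=10 exec 'ADD B, 3'. After: A=0 B=6 C=3 D=2 ZF=0 PC=11
Step 27: PC=11 exec 'MOV C, 6'. After: A=0 B=6 C=6 D=2 ZF=0 PC=12
Step 28: PC=12 exec 'HALT'. After: A=0 B=6 C=6 D=2 ZF=0 PC=12 HALTED

Answer: 0 6 6 2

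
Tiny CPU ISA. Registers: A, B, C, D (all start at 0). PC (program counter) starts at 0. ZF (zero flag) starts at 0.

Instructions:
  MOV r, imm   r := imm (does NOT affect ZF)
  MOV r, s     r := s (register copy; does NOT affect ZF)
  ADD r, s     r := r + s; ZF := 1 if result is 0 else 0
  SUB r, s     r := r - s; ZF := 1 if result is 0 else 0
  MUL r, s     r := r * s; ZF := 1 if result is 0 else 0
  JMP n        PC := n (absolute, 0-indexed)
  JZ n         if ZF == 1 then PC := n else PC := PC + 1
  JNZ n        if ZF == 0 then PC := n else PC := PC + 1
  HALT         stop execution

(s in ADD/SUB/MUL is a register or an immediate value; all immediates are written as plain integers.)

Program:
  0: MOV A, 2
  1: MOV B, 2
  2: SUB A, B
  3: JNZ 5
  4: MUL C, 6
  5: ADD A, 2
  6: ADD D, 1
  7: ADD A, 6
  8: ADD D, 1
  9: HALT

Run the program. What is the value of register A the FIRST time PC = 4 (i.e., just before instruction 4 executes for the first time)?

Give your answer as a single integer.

Step 1: PC=0 exec 'MOV A, 2'. After: A=2 B=0 C=0 D=0 ZF=0 PC=1
Step 2: PC=1 exec 'MOV B, 2'. After: A=2 B=2 C=0 D=0 ZF=0 PC=2
Step 3: PC=2 exec 'SUB A, B'. After: A=0 B=2 C=0 D=0 ZF=1 PC=3
Step 4: PC=3 exec 'JNZ 5'. After: A=0 B=2 C=0 D=0 ZF=1 PC=4
First time PC=4: A=0

0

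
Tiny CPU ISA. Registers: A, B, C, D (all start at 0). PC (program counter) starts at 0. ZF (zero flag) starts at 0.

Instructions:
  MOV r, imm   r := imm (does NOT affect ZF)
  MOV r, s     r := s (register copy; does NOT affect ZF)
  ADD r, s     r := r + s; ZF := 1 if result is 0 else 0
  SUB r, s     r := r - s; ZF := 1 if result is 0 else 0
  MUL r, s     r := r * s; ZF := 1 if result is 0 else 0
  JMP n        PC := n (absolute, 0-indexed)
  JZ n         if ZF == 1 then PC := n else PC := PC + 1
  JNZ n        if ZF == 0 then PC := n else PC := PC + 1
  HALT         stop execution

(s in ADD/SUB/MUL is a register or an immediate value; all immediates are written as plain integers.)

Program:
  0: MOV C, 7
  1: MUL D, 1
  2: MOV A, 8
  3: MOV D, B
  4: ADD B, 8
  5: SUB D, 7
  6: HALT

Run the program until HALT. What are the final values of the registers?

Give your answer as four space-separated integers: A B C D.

Answer: 8 8 7 -7

Derivation:
Step 1: PC=0 exec 'MOV C, 7'. After: A=0 B=0 C=7 D=0 ZF=0 PC=1
Step 2: PC=1 exec 'MUL D, 1'. After: A=0 B=0 C=7 D=0 ZF=1 PC=2
Step 3: PC=2 exec 'MOV A, 8'. After: A=8 B=0 C=7 D=0 ZF=1 PC=3
Step 4: PC=3 exec 'MOV D, B'. After: A=8 B=0 C=7 D=0 ZF=1 PC=4
Step 5: PC=4 exec 'ADD B, 8'. After: A=8 B=8 C=7 D=0 ZF=0 PC=5
Step 6: PC=5 exec 'SUB D, 7'. After: A=8 B=8 C=7 D=-7 ZF=0 PC=6
Step 7: PC=6 exec 'HALT'. After: A=8 B=8 C=7 D=-7 ZF=0 PC=6 HALTED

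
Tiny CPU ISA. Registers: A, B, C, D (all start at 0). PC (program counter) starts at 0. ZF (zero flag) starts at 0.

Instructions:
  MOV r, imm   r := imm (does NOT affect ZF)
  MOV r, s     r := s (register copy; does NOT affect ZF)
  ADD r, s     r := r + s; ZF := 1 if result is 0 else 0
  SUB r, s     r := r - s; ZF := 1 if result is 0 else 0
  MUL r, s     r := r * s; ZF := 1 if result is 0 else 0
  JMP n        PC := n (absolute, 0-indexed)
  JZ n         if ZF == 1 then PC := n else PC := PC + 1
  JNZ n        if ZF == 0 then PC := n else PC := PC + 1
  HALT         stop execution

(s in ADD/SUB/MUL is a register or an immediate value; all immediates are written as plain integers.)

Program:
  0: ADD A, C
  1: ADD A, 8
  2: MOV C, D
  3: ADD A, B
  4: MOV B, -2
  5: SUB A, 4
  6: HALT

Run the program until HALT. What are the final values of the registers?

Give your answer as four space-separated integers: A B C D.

Step 1: PC=0 exec 'ADD A, C'. After: A=0 B=0 C=0 D=0 ZF=1 PC=1
Step 2: PC=1 exec 'ADD A, 8'. After: A=8 B=0 C=0 D=0 ZF=0 PC=2
Step 3: PC=2 exec 'MOV C, D'. After: A=8 B=0 C=0 D=0 ZF=0 PC=3
Step 4: PC=3 exec 'ADD A, B'. After: A=8 B=0 C=0 D=0 ZF=0 PC=4
Step 5: PC=4 exec 'MOV B, -2'. After: A=8 B=-2 C=0 D=0 ZF=0 PC=5
Step 6: PC=5 exec 'SUB A, 4'. After: A=4 B=-2 C=0 D=0 ZF=0 PC=6
Step 7: PC=6 exec 'HALT'. After: A=4 B=-2 C=0 D=0 ZF=0 PC=6 HALTED

Answer: 4 -2 0 0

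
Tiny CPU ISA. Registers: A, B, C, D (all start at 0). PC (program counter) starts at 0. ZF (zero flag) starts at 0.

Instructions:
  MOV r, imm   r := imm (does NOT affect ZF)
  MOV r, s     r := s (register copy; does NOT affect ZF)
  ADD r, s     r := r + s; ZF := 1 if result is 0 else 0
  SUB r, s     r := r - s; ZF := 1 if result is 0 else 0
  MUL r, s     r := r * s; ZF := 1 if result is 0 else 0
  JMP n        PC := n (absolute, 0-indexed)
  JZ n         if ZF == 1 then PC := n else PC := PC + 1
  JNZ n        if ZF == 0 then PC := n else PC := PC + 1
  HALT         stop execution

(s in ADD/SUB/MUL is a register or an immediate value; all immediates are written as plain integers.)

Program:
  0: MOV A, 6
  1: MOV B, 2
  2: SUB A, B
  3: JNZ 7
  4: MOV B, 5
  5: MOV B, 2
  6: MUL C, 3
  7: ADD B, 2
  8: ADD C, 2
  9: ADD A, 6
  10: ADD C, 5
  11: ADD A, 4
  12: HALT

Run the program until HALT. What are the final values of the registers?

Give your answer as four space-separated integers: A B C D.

Step 1: PC=0 exec 'MOV A, 6'. After: A=6 B=0 C=0 D=0 ZF=0 PC=1
Step 2: PC=1 exec 'MOV B, 2'. After: A=6 B=2 C=0 D=0 ZF=0 PC=2
Step 3: PC=2 exec 'SUB A, B'. After: A=4 B=2 C=0 D=0 ZF=0 PC=3
Step 4: PC=3 exec 'JNZ 7'. After: A=4 B=2 C=0 D=0 ZF=0 PC=7
Step 5: PC=7 exec 'ADD B, 2'. After: A=4 B=4 C=0 D=0 ZF=0 PC=8
Step 6: PC=8 exec 'ADD C, 2'. After: A=4 B=4 C=2 D=0 ZF=0 PC=9
Step 7: PC=9 exec 'ADD A, 6'. After: A=10 B=4 C=2 D=0 ZF=0 PC=10
Step 8: PC=10 exec 'ADD C, 5'. After: A=10 B=4 C=7 D=0 ZF=0 PC=11
Step 9: PC=11 exec 'ADD A, 4'. After: A=14 B=4 C=7 D=0 ZF=0 PC=12
Step 10: PC=12 exec 'HALT'. After: A=14 B=4 C=7 D=0 ZF=0 PC=12 HALTED

Answer: 14 4 7 0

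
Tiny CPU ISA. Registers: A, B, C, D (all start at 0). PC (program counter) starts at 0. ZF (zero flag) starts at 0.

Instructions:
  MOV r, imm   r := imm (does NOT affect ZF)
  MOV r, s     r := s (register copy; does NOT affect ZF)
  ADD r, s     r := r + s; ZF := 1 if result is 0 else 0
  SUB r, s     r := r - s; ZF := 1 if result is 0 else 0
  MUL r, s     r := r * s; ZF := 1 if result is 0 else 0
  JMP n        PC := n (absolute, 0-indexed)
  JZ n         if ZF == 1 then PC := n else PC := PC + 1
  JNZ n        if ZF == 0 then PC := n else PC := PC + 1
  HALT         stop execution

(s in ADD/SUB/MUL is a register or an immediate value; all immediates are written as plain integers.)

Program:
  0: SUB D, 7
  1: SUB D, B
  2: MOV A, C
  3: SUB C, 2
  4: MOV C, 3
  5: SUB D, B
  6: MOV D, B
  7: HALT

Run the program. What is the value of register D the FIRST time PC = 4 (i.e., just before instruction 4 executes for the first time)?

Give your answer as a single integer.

Step 1: PC=0 exec 'SUB D, 7'. After: A=0 B=0 C=0 D=-7 ZF=0 PC=1
Step 2: PC=1 exec 'SUB D, B'. After: A=0 B=0 C=0 D=-7 ZF=0 PC=2
Step 3: PC=2 exec 'MOV A, C'. After: A=0 B=0 C=0 D=-7 ZF=0 PC=3
Step 4: PC=3 exec 'SUB C, 2'. After: A=0 B=0 C=-2 D=-7 ZF=0 PC=4
First time PC=4: D=-7

-7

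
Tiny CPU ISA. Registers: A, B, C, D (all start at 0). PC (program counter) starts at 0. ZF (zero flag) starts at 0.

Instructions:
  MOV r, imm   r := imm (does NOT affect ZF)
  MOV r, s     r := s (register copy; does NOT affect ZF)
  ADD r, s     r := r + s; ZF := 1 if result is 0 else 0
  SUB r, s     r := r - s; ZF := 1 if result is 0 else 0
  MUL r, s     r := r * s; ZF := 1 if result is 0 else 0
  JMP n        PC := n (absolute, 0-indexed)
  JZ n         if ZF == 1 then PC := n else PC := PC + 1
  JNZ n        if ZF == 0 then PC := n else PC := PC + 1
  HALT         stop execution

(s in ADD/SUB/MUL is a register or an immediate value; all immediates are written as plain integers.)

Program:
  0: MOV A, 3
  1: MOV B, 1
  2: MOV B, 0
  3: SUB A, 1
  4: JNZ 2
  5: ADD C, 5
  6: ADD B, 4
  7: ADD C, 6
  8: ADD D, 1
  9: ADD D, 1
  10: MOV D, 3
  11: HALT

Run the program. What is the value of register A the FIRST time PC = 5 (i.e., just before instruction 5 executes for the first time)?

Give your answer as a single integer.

Step 1: PC=0 exec 'MOV A, 3'. After: A=3 B=0 C=0 D=0 ZF=0 PC=1
Step 2: PC=1 exec 'MOV B, 1'. After: A=3 B=1 C=0 D=0 ZF=0 PC=2
Step 3: PC=2 exec 'MOV B, 0'. After: A=3 B=0 C=0 D=0 ZF=0 PC=3
Step 4: PC=3 exec 'SUB A, 1'. After: A=2 B=0 C=0 D=0 ZF=0 PC=4
Step 5: PC=4 exec 'JNZ 2'. After: A=2 B=0 C=0 D=0 ZF=0 PC=2
Step 6: PC=2 exec 'MOV B, 0'. After: A=2 B=0 C=0 D=0 ZF=0 PC=3
Step 7: PC=3 exec 'SUB A, 1'. After: A=1 B=0 C=0 D=0 ZF=0 PC=4
Step 8: PC=4 exec 'JNZ 2'. After: A=1 B=0 C=0 D=0 ZF=0 PC=2
Step 9: PC=2 exec 'MOV B, 0'. After: A=1 B=0 C=0 D=0 ZF=0 PC=3
Step 10: PC=3 exec 'SUB A, 1'. After: A=0 B=0 C=0 D=0 ZF=1 PC=4
Step 11: PC=4 exec 'JNZ 2'. After: A=0 B=0 C=0 D=0 ZF=1 PC=5
First time PC=5: A=0

0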